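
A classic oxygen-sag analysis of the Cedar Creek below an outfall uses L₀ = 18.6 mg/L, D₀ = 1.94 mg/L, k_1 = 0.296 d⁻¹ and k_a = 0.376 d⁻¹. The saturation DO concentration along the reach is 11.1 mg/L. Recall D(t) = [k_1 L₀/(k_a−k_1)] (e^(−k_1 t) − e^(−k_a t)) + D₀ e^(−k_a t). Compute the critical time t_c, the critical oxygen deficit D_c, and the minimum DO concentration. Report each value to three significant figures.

t_c ≈ 2.63 d; D_c ≈ 6.72 mg/L; min DO ≈ 4.38 mg/L

t_c = [1/(k_a−k_1)] ln[(k_a/k_1)(1 − D₀(k_a−k_1)/(k_1 L₀))]
= [1/(0.376−0.296)] ln[(0.376/0.296)(1 − 1.94×0.08000/(0.296×18.6))]
= (1/0.08000) ln[1.270 × 0.9718] = 12.50 × ln(1.234) = 12.50 × 0.2106 = 2.633 d.
D_c = (k_1/k_a) L₀ e^(−k_1 t_c) = (0.296/0.376) × 18.6 × e^(−0.296×2.633) = 0.7872 × 18.6 × 0.4587 = 6.717 mg/L.
Minimum DO = C_s − D_c = 11.1 − 6.717 = 4.383 mg/L.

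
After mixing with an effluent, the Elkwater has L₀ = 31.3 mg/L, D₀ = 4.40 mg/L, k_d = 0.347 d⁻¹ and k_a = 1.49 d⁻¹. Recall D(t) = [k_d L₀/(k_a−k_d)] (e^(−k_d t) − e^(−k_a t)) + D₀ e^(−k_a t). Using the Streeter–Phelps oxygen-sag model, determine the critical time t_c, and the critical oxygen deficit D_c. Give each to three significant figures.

t_c ≈ 0.731 d; D_c ≈ 5.66 mg/L

t_c = [1/(k_a−k_d)] ln[(k_a/k_d)(1 − D₀(k_a−k_d)/(k_d L₀))]
= [1/(1.49−0.347)] ln[(1.49/0.347)(1 − 4.40×1.143/(0.347×31.3))]
= (1/1.143) ln[4.294 × 0.5370] = 0.8749 × ln(2.306) = 0.8749 × 0.8354 = 0.7309 d.
D_c = (k_d/k_a) L₀ e^(−k_d t_c) = (0.347/1.49) × 31.3 × e^(−0.347×0.7309) = 0.2329 × 31.3 × 0.7760 = 5.657 mg/L.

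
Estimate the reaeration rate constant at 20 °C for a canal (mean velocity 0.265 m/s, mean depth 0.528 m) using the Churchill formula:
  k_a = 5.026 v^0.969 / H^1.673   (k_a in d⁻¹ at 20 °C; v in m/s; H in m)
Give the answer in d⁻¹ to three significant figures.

k_a ≈ 4.04 d⁻¹

k_a = 5.026 × 0.265^0.969 / 0.528^1.673 = 5.026 × 0.2761 / 0.3435 = 4.040 d⁻¹.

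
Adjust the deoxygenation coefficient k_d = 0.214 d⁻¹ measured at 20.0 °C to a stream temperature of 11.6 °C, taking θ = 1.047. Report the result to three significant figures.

k_d ≈ 0.145 d⁻¹

k_d(T₂) = k_d(T₁) · θ^(T₂−T₁) = 0.214 × 1.047^(11.6−20.0)
= 0.214 × 1.047^-8.40 = 0.214 × 0.6799 = 0.1455 d⁻¹.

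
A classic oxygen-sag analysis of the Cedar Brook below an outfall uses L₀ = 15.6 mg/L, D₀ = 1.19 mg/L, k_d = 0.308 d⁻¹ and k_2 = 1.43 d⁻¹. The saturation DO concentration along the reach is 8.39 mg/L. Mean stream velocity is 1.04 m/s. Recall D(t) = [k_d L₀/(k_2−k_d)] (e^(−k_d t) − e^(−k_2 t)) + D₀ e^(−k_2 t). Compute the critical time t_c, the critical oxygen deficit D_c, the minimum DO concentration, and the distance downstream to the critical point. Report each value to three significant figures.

t_c ≈ 1.08 d; D_c ≈ 2.41 mg/L; min DO ≈ 5.98 mg/L; x_c ≈ 96.9 km

At the critical point dD/dt = 0, so k_d L₀ e^(−k_d t) = k_2 D. Substituting D(t) from the Streeter–Phelps equation and solving for t gives
t_c = ln[(k_2/k_d)(1 − D₀(k_2−k_d)/(k_d L₀))] / (k_2−k_d).
Here k_2−k_d = 1.122 d⁻¹ and 1 − D₀(k_2−k_d)/(k_d L₀) = 1 − 1.19×1.122/(0.308×15.6) = 0.7221, so
t_c = ln(4.643 × 0.7221) / 1.122 = 1.210 / 1.122 = 1.078 d.
L(t_c) = L₀ e^(−k_d t_c) = 15.6 × 0.7174 = 11.19 mg/L, and at the critical point k_2 D_c = k_d L, so D_c = (0.308/1.43) × 11.19 = 2.411 mg/L.
Minimum DO = C_s − D_c = 8.39 − 2.411 = 5.979 mg/L.
x_c = v t_c = 1.04 m/s × 1.078 d × 86400 s/d = 96880 m ≈ 96.9 km.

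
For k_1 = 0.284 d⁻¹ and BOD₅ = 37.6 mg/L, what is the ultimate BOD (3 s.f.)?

BOD₅ = L₀(1 − e^(−5k_1)) ⇒ L₀ = BOD₅ / (1 − e^(−5×0.284))
= 37.6 / (1 − 0.2417) = 37.6 / 0.7583 = 49.59 mg/L.

L₀ ≈ 49.6 mg/L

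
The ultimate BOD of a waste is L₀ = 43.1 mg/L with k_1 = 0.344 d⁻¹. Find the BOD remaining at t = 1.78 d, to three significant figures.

L ≈ 23.4 mg/L

L_t = L₀ e^(−k_1 t) = 43.1 × e^(−0.344×1.78) = 43.1 × 0.5421 = 23.36 mg/L.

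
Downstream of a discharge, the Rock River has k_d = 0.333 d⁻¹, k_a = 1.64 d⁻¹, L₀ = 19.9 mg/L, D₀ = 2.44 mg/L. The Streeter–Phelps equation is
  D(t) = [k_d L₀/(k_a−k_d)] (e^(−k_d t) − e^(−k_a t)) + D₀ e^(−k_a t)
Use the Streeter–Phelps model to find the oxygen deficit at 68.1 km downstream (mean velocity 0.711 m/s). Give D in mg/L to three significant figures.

Travel time t = x/v = 68.1 km / (0.711 m/s) = 68100 m / 0.711 m/s = 95780 s = 1.109 d.
k_d L₀/(k_a−k_d) = 0.333×19.9/(1.64−0.333) = 6.627/1.307 = 5.070 mg/L.
e^(−k_d t) = e^(−0.333×1.109) = 0.6913; e^(−k_a t) = e^(−1.64×1.109) = 0.1623.
D = 5.070 × (0.6913 − 0.1623) + 2.44 × 0.1623 = 2.682 + 0.3961 = 3.078 mg/L.

D ≈ 3.08 mg/L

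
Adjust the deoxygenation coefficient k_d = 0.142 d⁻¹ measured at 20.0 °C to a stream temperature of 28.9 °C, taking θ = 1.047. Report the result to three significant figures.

k_d ≈ 0.214 d⁻¹

k_d(T₂) = k_d(T₁) · θ^(T₂−T₁) = 0.142 × 1.047^(28.9−20.0)
= 0.142 × 1.047^8.90 = 0.142 × 1.505 = 0.2137 d⁻¹.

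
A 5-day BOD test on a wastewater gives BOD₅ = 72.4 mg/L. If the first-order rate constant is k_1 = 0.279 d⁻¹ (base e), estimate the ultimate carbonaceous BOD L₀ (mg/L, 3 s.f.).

L₀ ≈ 96.3 mg/L

BOD₅ = L₀(1 − e^(−5k_1)) ⇒ L₀ = BOD₅ / (1 − e^(−5×0.279))
= 72.4 / (1 − 0.2478) = 72.4 / 0.7522 = 96.26 mg/L.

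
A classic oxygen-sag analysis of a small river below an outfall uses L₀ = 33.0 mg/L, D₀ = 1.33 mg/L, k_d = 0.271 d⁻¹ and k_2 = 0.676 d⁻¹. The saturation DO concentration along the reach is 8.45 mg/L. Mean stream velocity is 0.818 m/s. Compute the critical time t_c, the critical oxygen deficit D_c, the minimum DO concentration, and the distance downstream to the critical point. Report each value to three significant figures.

t_c ≈ 2.10 d; D_c ≈ 7.48 mg/L; min DO ≈ 0.969 mg/L; x_c ≈ 149 km

With k_2/k_d = 2.494 and 1 − D₀(k_2−k_d)/(k_d L₀) = 0.9398,
t_c = ln(2.494 × 0.9398) / (0.676 − 0.271) = ln(2.344) / 0.4050 = 0.8520/0.4050 = 2.104 d.
D_c = (k_d/k_2) L₀ e^(−k_d t_c) = (0.271/0.676) × 33.0 × e^(−0.271×2.104) = 0.4009 × 33.0 × 0.5655 = 7.481 mg/L.
Minimum DO = C_s − D_c = 8.45 − 7.481 = 0.9690 mg/L.
x_c = v t_c = 0.818 m/s × 2.104 d × 86400 s/d = 148700 m ≈ 149 km.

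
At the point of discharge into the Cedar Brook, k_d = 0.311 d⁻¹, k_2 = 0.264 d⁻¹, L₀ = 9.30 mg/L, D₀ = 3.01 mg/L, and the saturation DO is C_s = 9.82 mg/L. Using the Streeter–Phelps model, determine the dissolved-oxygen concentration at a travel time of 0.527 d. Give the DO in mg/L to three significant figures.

k_d L₀/(k_2−k_d) = 0.311×9.30/(0.264−0.311) = 2.892/-0.04700 = -61.54 mg/L.
e^(−k_d t) = e^(−0.311×0.5270) = 0.8488; e^(−k_2 t) = e^(−0.264×0.5270) = 0.8701.
D = -61.54 × (0.8488 − 0.8701) + 3.01 × 0.8701 = 1.310 + 2.619 = 3.929 mg/L.
DO = C_s − D = 9.82 − 3.929 = 5.891 mg/L.

DO ≈ 5.89 mg/L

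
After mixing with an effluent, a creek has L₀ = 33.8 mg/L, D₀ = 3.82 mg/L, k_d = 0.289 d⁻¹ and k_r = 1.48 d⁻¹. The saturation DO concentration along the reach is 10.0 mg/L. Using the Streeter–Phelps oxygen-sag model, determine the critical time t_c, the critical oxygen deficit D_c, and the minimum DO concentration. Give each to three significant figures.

t_c ≈ 0.845 d; D_c ≈ 5.17 mg/L; min DO ≈ 4.83 mg/L

At the critical point dD/dt = 0, so k_d L₀ e^(−k_d t) = k_r D. Substituting D(t) from the Streeter–Phelps equation and solving for t gives
t_c = ln[(k_r/k_d)(1 − D₀(k_r−k_d)/(k_d L₀))] / (k_r−k_d).
Here k_r−k_d = 1.191 d⁻¹ and 1 − D₀(k_r−k_d)/(k_d L₀) = 1 − 3.82×1.191/(0.289×33.8) = 0.5342, so
t_c = ln(5.121 × 0.5342) / 1.191 = 1.006 / 1.191 = 0.8451 d.
L(t_c) = L₀ e^(−k_d t_c) = 33.8 × 0.7833 = 26.48 mg/L, and at the critical point k_r D_c = k_d L, so D_c = (0.289/1.48) × 26.48 = 5.170 mg/L.
Minimum DO = C_s − D_c = 10.0 − 5.170 = 4.830 mg/L.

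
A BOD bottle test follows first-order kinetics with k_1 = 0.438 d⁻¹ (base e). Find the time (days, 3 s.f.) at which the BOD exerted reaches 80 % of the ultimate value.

t ≈ 3.67 d

y/L₀ = 1 − e^(−k_1 t) = 0.80 ⇒ e^(−k_1 t) = 0.200
t = −ln(0.200) / 0.438 = 1.609 / 0.438 = 3.675 d.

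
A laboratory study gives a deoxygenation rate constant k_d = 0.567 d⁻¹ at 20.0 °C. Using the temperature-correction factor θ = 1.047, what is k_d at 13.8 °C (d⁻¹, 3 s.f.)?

k_d ≈ 0.426 d⁻¹

k_d(T₂) = k_d(T₁) · θ^(T₂−T₁) = 0.567 × 1.047^(13.8−20.0)
= 0.567 × 1.047^-6.20 = 0.567 × 0.7522 = 0.4265 d⁻¹.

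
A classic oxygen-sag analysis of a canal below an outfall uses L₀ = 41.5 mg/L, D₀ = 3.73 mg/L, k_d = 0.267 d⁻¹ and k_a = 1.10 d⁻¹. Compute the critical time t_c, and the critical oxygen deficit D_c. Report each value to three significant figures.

At the critical point dD/dt = 0, so k_d L₀ e^(−k_d t) = k_a D. Substituting D(t) from the Streeter–Phelps equation and solving for t gives
t_c = ln[(k_a/k_d)(1 − D₀(k_a−k_d)/(k_d L₀))] / (k_a−k_d).
Here k_a−k_d = 0.8330 d⁻¹ and 1 − D₀(k_a−k_d)/(k_d L₀) = 1 − 3.73×0.8330/(0.267×41.5) = 0.7196, so
t_c = ln(4.120 × 0.7196) / 0.8330 = 1.087 / 0.8330 = 1.305 d.
D_c = (k_d/k_a) L₀ e^(−k_d t_c) = (0.267/1.10) × 41.5 × e^(−0.267×1.305) = 0.2427 × 41.5 × 0.7059 = 7.110 mg/L.

t_c ≈ 1.30 d; D_c ≈ 7.11 mg/L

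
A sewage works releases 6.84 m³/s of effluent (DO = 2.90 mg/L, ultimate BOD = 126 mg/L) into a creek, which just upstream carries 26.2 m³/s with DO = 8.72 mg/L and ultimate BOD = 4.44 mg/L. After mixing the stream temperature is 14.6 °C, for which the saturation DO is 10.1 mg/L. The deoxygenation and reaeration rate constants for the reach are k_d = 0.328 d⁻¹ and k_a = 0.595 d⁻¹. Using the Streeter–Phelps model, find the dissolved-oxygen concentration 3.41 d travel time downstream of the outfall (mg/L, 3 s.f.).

DO ≈ 2.66 mg/L

Mixed DO = (26.2×8.72 + 6.84×2.90)/(26.2+6.84) = 248.3/33.04 = 7.515 mg/L.
Mixed L₀ = (26.2×4.44 + 6.84×126)/(33.04) = 978.2/33.04 = 29.61 mg/L.
Initial deficit D₀ = C_s − DO₀ = 10.1 − 7.515 = 2.585 mg/L.
D(3.41) = [0.328×29.61/(0.595−0.328)](e^(−0.328×3.41) − e^(−0.595×3.41)) + 2.585 e^(−0.595×3.41)
= 36.37 × (0.3268 − 0.1315) + 2.585 × 0.1315 = 7.443 mg/L.
DO = 10.1 − 7.443 = 2.657 mg/L.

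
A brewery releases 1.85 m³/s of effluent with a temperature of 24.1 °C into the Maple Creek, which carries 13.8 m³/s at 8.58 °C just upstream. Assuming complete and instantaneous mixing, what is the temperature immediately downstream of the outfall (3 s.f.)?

10.4 °C

Flow-weighted mixing: C = (Q_r C_r + Q_w C_w)/(Q_r + Q_w)
= (13.8×8.58 + 1.85×24.1)/(13.8 + 1.85) = 163.0/15.65 = 10.41 °C.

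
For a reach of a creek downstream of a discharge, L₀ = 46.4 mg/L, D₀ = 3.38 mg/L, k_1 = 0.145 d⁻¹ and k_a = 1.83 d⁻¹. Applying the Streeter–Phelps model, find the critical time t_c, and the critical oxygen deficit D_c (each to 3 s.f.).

With k_a/k_1 = 12.62 and 1 − D₀(k_a−k_1)/(k_1 L₀) = 0.1535,
t_c = ln(12.62 × 0.1535) / (1.83 − 0.145) = ln(1.937) / 1.685 = 0.6612/1.685 = 0.3924 d.
D_c = (k_1/k_a) L₀ e^(−k_1 t_c) = (0.145/1.83) × 46.4 × e^(−0.145×0.3924) = 0.07923 × 46.4 × 0.9447 = 3.473 mg/L.

t_c ≈ 0.392 d; D_c ≈ 3.47 mg/L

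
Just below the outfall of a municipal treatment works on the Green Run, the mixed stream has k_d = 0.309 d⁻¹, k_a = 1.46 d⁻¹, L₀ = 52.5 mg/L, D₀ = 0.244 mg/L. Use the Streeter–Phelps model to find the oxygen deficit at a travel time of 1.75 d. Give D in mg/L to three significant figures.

D ≈ 7.13 mg/L

k_d L₀/(k_a−k_d) = 0.309×52.5/(1.46−0.309) = 16.22/1.151 = 14.09 mg/L.
e^(−k_d t) = e^(−0.309×1.750) = 0.5823; e^(−k_a t) = e^(−1.46×1.750) = 0.07769.
D = 14.09 × (0.5823 − 0.07769) + 0.244 × 0.07769 = 7.112 + 0.01896 = 7.131 mg/L.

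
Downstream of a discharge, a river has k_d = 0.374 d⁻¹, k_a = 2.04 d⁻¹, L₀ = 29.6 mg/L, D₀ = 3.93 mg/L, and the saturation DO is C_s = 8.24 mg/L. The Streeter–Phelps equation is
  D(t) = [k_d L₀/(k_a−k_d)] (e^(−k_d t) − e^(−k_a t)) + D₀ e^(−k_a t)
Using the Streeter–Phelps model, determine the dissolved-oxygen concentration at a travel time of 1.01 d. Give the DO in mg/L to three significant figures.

DO ≈ 4.03 mg/L

k_d L₀/(k_a−k_d) = 0.374×29.6/(2.04−0.374) = 11.07/1.666 = 6.645 mg/L.
e^(−k_d t) = e^(−0.374×1.010) = 0.6854; e^(−k_a t) = e^(−2.04×1.010) = 0.1274.
D = 6.645 × (0.6854 − 0.1274) + 3.93 × 0.1274 = 3.708 + 0.5007 = 4.209 mg/L.
DO = C_s − D = 8.24 − 4.209 = 4.031 mg/L.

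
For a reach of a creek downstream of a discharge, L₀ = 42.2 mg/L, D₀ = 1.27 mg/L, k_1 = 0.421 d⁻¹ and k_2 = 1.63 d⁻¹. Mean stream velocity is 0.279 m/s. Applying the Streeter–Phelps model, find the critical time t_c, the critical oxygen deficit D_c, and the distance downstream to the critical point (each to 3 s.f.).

t_c ≈ 1.04 d; D_c ≈ 7.02 mg/L; x_c ≈ 25.2 km

At the critical point dD/dt = 0, so k_1 L₀ e^(−k_1 t) = k_2 D. Substituting D(t) from the Streeter–Phelps equation and solving for t gives
t_c = ln[(k_2/k_1)(1 − D₀(k_2−k_1)/(k_1 L₀))] / (k_2−k_1).
Here k_2−k_1 = 1.209 d⁻¹ and 1 − D₀(k_2−k_1)/(k_1 L₀) = 1 − 1.27×1.209/(0.421×42.2) = 0.9136, so
t_c = ln(3.872 × 0.9136) / 1.209 = 1.263 / 1.209 = 1.045 d.
L(t_c) = L₀ e^(−k_1 t_c) = 42.2 × 0.6441 = 27.18 mg/L, and at the critical point k_2 D_c = k_1 L, so D_c = (0.421/1.63) × 27.18 = 7.020 mg/L.
x_c = v t_c = 0.279 m/s × 1.045 d × 86400 s/d = 25190 m ≈ 25.2 km.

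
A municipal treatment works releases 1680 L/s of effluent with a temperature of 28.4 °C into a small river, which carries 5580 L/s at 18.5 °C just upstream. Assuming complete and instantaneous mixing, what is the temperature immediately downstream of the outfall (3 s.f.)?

Flow-weighted mixing: C = (Q_r C_r + Q_w C_w)/(Q_r + Q_w)
= (5580×18.5 + 1680×28.4)/(5580 + 1680) = 150900/7260 = 20.79 °C.

20.8 °C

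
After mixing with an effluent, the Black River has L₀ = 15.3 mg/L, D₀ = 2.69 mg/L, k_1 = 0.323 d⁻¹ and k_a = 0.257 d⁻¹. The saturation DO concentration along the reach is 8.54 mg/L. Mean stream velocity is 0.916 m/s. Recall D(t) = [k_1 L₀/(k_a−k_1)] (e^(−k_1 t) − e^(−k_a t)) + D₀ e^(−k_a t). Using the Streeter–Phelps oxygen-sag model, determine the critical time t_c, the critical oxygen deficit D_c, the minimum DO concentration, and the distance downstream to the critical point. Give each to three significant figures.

t_c ≈ 2.93 d; D_c ≈ 7.47 mg/L; min DO ≈ 1.07 mg/L; x_c ≈ 232 km

With k_a/k_1 = 0.7957 and 1 − D₀(k_a−k_1)/(k_1 L₀) = 1.036,
t_c = ln(0.7957 × 1.036) / (0.257 − 0.323) = ln(0.8243) / -0.06600 = -0.1933/-0.06600 = 2.929 d.
D_c = (k_1/k_a) L₀ e^(−k_1 t_c) = (0.323/0.257) × 15.3 × e^(−0.323×2.929) = 1.257 × 15.3 × 0.3883 = 7.467 mg/L.
Minimum DO = C_s − D_c = 8.54 − 7.467 = 1.073 mg/L.
x_c = v t_c = 0.916 m/s × 2.929 d × 86400 s/d = 231800 m ≈ 232 km.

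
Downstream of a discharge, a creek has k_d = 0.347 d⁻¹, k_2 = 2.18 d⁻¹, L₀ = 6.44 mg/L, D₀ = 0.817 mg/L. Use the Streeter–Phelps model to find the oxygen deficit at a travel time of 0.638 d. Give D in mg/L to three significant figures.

k_d L₀/(k_2−k_d) = 0.347×6.44/(2.18−0.347) = 2.235/1.833 = 1.219 mg/L.
e^(−k_d t) = e^(−0.347×0.6380) = 0.8014; e^(−k_2 t) = e^(−2.18×0.6380) = 0.2489.
D = 1.219 × (0.8014 − 0.2489) + 0.817 × 0.2489 = 0.6736 + 0.2033 = 0.8769 mg/L.

D ≈ 0.877 mg/L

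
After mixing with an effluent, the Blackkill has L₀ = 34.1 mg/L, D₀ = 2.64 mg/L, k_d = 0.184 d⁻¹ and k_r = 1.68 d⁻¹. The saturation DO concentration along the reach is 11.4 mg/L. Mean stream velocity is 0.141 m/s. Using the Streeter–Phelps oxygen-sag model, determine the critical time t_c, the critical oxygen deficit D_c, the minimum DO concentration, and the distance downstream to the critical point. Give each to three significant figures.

t_c = [1/(k_r−k_d)] ln[(k_r/k_d)(1 − D₀(k_r−k_d)/(k_d L₀))]
= [1/(1.68−0.184)] ln[(1.68/0.184)(1 − 2.64×1.496/(0.184×34.1))]
= (1/1.496) ln[9.130 × 0.3705] = 0.6684 × ln(3.383) = 0.6684 × 1.219 = 0.8147 d.
D_c = (k_d/k_r) L₀ e^(−k_d t_c) = (0.184/1.68) × 34.1 × e^(−0.184×0.8147) = 0.1095 × 34.1 × 0.8608 = 3.215 mg/L.
Minimum DO = C_s − D_c = 11.4 − 3.215 = 8.185 mg/L.
x_c = v t_c = 0.141 m/s × 0.8147 d × 86400 s/d = 9925 m ≈ 9.93 km.

t_c ≈ 0.815 d; D_c ≈ 3.21 mg/L; min DO ≈ 8.19 mg/L; x_c ≈ 9.93 km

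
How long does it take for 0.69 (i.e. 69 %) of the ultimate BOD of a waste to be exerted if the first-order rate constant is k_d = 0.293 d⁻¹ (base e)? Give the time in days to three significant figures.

t ≈ 4.00 d

y/L₀ = 1 − e^(−k_d t) = 0.69 ⇒ e^(−k_d t) = 0.310
t = −ln(0.310) / 0.293 = 1.171 / 0.293 = 3.997 d.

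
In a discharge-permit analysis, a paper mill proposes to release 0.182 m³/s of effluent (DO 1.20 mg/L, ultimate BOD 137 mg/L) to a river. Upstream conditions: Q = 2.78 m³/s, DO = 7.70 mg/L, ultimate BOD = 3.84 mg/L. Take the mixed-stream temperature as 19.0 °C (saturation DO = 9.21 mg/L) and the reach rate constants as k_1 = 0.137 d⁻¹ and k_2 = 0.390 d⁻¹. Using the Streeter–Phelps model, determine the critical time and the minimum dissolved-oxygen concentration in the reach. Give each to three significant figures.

t_c ≈ 2.76 d; minimum DO ≈ 6.32 mg/L

Mixed DO = (2.78×7.70 + 0.182×1.20)/(2.78+0.182) = 21.62/2.962 = 7.301 mg/L.
Mixed L₀ = (2.78×3.84 + 0.182×137)/(2.962) = 35.61/2.962 = 12.02 mg/L.
Initial deficit D₀ = C_s − DO₀ = 9.21 − 7.301 = 1.909 mg/L.
t_c = (1/0.2530) ln[(0.390/0.137)(1 − 1.909×0.2530/(0.137×12.02))] = 3.953 × ln(2.012) = 2.763 d.
D_c = (0.137/0.390) × 12.02 × e^(−0.137×2.763) = 0.3513 × 12.02 × 0.6849 = 2.892 mg/L.
Minimum DO = 9.21 − 2.892 = 6.318 mg/L.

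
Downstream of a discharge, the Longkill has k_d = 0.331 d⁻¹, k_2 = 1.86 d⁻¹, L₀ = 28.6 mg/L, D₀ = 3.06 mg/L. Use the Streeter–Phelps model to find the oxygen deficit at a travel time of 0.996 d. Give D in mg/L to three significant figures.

D ≈ 3.96 mg/L

k_d L₀/(k_2−k_d) = 0.331×28.6/(1.86−0.331) = 9.467/1.529 = 6.191 mg/L.
e^(−k_d t) = e^(−0.331×0.9960) = 0.7192; e^(−k_2 t) = e^(−1.86×0.9960) = 0.1568.
D = 6.191 × (0.7192 − 0.1568) + 3.06 × 0.1568 = 3.482 + 0.4799 = 3.961 mg/L.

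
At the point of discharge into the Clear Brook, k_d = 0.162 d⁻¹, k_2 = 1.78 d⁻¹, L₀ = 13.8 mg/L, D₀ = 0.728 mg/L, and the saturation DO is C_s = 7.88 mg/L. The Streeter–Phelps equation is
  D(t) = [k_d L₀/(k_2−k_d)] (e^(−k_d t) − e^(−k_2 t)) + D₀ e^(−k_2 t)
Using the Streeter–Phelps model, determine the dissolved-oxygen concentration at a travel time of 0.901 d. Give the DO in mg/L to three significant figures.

k_d L₀/(k_2−k_d) = 0.162×13.8/(1.78−0.162) = 2.236/1.618 = 1.382 mg/L.
e^(−k_d t) = e^(−0.162×0.9010) = 0.8642; e^(−k_2 t) = e^(−1.78×0.9010) = 0.2011.
D = 1.382 × (0.8642 − 0.2011) + 0.728 × 0.2011 = 0.9161 + 0.1464 = 1.063 mg/L.
DO = C_s − D = 7.88 − 1.063 = 6.817 mg/L.

DO ≈ 6.82 mg/L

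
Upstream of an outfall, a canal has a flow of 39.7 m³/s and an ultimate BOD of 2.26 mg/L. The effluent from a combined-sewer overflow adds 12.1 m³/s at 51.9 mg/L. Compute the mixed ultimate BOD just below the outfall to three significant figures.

13.9 mg/L

Flow-weighted mixing: C = (Q_r C_r + Q_w C_w)/(Q_r + Q_w)
= (39.7×2.26 + 12.1×51.9)/(39.7 + 12.1) = 717.7/51.80 = 13.86 mg/L.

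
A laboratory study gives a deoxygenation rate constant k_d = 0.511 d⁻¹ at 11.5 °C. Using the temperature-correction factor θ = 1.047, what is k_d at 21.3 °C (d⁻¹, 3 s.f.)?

k_d(T₂) = k_d(T₁) · θ^(T₂−T₁) = 0.511 × 1.047^(21.3−11.5)
= 0.511 × 1.047^9.80 = 0.511 × 1.568 = 0.8015 d⁻¹.

k_d ≈ 0.801 d⁻¹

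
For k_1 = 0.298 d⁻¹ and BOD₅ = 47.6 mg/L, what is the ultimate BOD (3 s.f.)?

L₀ ≈ 61.4 mg/L

BOD₅ = L₀(1 − e^(−5k_1)) ⇒ L₀ = BOD₅ / (1 − e^(−5×0.298))
= 47.6 / (1 − 0.2254) = 47.6 / 0.7746 = 61.45 mg/L.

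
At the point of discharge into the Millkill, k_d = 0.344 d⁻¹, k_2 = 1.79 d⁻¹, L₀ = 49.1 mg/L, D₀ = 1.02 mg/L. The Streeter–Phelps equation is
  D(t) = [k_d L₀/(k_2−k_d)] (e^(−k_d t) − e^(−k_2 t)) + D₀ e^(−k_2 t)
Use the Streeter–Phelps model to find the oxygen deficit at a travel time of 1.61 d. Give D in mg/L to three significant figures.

k_d L₀/(k_2−k_d) = 0.344×49.1/(1.79−0.344) = 16.89/1.446 = 11.68 mg/L.
e^(−k_d t) = e^(−0.344×1.610) = 0.5747; e^(−k_2 t) = e^(−1.79×1.610) = 0.05603.
D = 11.68 × (0.5747 − 0.05603) + 1.02 × 0.05603 = 6.059 + 0.05715 = 6.116 mg/L.

D ≈ 6.12 mg/L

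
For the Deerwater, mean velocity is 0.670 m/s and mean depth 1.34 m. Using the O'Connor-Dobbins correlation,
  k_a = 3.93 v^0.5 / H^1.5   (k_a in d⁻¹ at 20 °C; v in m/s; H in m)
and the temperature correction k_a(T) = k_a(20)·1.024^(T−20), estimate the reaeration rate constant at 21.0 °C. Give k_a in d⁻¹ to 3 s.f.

k_a ≈ 2.12 d⁻¹

k_a(20) = 3.93 × 0.670^0.5 / 1.34^1.5 = 3.93 × 0.8185 / 1.551 = 2.074 d⁻¹.
k_a(21.0) = 2.074 × 1.024^(21.0−20) = 2.074 × 1.024 = 2.124 d⁻¹.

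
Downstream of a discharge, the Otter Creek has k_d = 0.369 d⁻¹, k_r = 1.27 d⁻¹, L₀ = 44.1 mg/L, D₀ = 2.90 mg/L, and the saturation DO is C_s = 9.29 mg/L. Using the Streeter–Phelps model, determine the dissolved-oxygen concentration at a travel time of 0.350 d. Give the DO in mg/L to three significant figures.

DO ≈ 3.14 mg/L

k_d L₀/(k_r−k_d) = 0.369×44.1/(1.27−0.369) = 16.27/0.9010 = 18.06 mg/L.
e^(−k_d t) = e^(−0.369×0.3500) = 0.8788; e^(−k_r t) = e^(−1.27×0.3500) = 0.6411.
D = 18.06 × (0.8788 − 0.6411) + 2.90 × 0.6411 = 4.293 + 1.859 = 6.152 mg/L.
DO = C_s − D = 9.29 − 6.152 = 3.138 mg/L.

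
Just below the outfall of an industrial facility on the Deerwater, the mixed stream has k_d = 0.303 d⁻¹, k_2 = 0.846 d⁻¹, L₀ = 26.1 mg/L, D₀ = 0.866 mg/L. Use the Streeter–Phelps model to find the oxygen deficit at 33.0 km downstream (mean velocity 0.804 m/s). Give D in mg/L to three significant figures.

D ≈ 3.45 mg/L

Travel time t = x/v = 33.0 km / (0.804 m/s) = 33000 m / 0.804 m/s = 41040 s = 0.4751 d.
k_d L₀/(k_2−k_d) = 0.303×26.1/(0.846−0.303) = 7.908/0.5430 = 14.56 mg/L.
e^(−k_d t) = e^(−0.303×0.4751) = 0.8659; e^(−k_2 t) = e^(−0.846×0.4751) = 0.6690.
D = 14.56 × (0.8659 − 0.6690) + 0.866 × 0.6690 = 2.867 + 0.5794 = 3.447 mg/L.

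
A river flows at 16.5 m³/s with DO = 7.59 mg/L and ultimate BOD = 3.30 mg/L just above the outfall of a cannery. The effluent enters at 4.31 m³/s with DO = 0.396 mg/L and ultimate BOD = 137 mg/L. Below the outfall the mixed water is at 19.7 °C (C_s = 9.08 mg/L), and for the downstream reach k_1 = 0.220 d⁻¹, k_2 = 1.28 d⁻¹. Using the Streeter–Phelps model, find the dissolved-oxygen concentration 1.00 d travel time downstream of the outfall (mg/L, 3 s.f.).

Mixed DO = (16.5×7.59 + 4.31×0.396)/(16.5+4.31) = 126.9/20.81 = 6.100 mg/L.
Mixed L₀ = (16.5×3.30 + 4.31×137)/(20.81) = 644.9/20.81 = 30.99 mg/L.
Initial deficit D₀ = C_s − DO₀ = 9.08 − 6.100 = 2.980 mg/L.
D(1.00) = [0.220×30.99/(1.28−0.220)](e^(−0.220×1.00) − e^(−1.28×1.00)) + 2.980 e^(−1.28×1.00)
= 6.432 × (0.8025 − 0.2780) + 2.980 × 0.2780 = 4.202 mg/L.
DO = 9.08 − 4.202 = 4.878 mg/L.

DO ≈ 4.88 mg/L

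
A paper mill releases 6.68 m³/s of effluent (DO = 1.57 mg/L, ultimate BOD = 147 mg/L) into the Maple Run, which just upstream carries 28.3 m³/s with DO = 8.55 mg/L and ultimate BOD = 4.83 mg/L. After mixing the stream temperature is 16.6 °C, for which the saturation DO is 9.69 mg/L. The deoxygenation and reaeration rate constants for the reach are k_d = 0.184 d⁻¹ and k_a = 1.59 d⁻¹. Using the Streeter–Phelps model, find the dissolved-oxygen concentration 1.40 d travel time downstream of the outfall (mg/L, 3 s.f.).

Mixed DO = (28.3×8.55 + 6.68×1.57)/(28.3+6.68) = 252.5/34.98 = 7.217 mg/L.
Mixed L₀ = (28.3×4.83 + 6.68×147)/(34.98) = 1119/34.98 = 31.98 mg/L.
Initial deficit D₀ = C_s − DO₀ = 9.69 − 7.217 = 2.473 mg/L.
D(1.40) = [0.184×31.98/(1.59−0.184)](e^(−0.184×1.40) − e^(−1.59×1.40)) + 2.473 e^(−1.59×1.40)
= 4.185 × (0.7729 − 0.1080) + 2.473 × 0.1080 = 3.050 mg/L.
DO = 9.69 − 3.050 = 6.640 mg/L.

DO ≈ 6.64 mg/L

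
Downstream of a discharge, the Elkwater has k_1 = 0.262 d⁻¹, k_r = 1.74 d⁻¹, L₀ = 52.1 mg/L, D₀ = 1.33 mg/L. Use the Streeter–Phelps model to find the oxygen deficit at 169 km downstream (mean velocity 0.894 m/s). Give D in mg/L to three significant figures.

Travel time t = x/v = 169 km / (0.894 m/s) = 169000 m / 0.894 m/s = 189000 s = 2.188 d.
k_1 L₀/(k_r−k_1) = 0.262×52.1/(1.74−0.262) = 13.65/1.478 = 9.236 mg/L.
e^(−k_1 t) = e^(−0.262×2.188) = 0.5637; e^(−k_r t) = e^(−1.74×2.188) = 0.02221.
D = 9.236 × (0.5637 − 0.02221) + 1.33 × 0.02221 = 5.001 + 0.02955 = 5.030 mg/L.

D ≈ 5.03 mg/L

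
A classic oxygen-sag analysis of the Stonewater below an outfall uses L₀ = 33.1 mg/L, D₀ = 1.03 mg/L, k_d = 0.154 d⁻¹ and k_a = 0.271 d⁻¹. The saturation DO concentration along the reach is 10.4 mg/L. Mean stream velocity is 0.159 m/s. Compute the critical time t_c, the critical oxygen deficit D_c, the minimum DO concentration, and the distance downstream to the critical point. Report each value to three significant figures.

With k_a/k_d = 1.760 and 1 − D₀(k_a−k_d)/(k_d L₀) = 0.9764,
t_c = ln(1.760 × 0.9764) / (0.271 − 0.154) = ln(1.718) / 0.1170 = 0.5412/0.1170 = 4.626 d.
L(t_c) = L₀ e^(−k_d t_c) = 33.1 × 0.4905 = 16.23 mg/L, and at the critical point k_a D_c = k_d L, so D_c = (0.154/0.271) × 16.23 = 9.225 mg/L.
Minimum DO = C_s − D_c = 10.4 − 9.225 = 1.175 mg/L.
x_c = v t_c = 0.159 m/s × 4.626 d × 86400 s/d = 63550 m ≈ 63.5 km.

t_c ≈ 4.63 d; D_c ≈ 9.23 mg/L; min DO ≈ 1.17 mg/L; x_c ≈ 63.5 km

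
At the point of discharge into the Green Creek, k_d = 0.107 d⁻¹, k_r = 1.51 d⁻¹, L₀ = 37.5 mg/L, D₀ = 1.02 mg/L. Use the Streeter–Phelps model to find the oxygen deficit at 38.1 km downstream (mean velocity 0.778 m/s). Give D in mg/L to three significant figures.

Travel time t = x/v = 38.1 km / (0.778 m/s) = 38100 m / 0.778 m/s = 48970 s = 0.5668 d.
k_d L₀/(k_r−k_d) = 0.107×37.5/(1.51−0.107) = 4.013/1.403 = 2.860 mg/L.
e^(−k_d t) = e^(−0.107×0.5668) = 0.9412; e^(−k_r t) = e^(−1.51×0.5668) = 0.4249.
D = 2.860 × (0.9412 − 0.4249) + 1.02 × 0.4249 = 1.476 + 0.4334 = 1.910 mg/L.

D ≈ 1.91 mg/L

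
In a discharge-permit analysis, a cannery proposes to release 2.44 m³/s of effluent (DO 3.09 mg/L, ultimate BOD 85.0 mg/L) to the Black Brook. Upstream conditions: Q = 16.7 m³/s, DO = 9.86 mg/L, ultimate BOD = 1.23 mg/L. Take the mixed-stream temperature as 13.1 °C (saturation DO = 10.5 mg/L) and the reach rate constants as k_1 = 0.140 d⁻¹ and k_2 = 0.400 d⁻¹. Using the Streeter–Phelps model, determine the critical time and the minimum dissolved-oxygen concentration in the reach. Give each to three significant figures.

Mixed DO = (16.7×9.86 + 2.44×3.09)/(16.7+2.44) = 172.2/19.14 = 8.997 mg/L.
Mixed L₀ = (16.7×1.23 + 2.44×85.0)/(19.14) = 227.9/19.14 = 11.91 mg/L.
Initial deficit D₀ = C_s − DO₀ = 10.5 − 8.997 = 1.503 mg/L.
t_c = (1/0.2600) ln[(0.400/0.140)(1 − 1.503×0.2600/(0.140×11.91))] = 3.846 × ln(2.187) = 3.011 d.
D_c = (0.140/0.400) × 11.91 × e^(−0.140×3.011) = 0.3500 × 11.91 × 0.6561 = 2.735 mg/L.
Minimum DO = 10.5 − 2.735 = 7.765 mg/L.

t_c ≈ 3.01 d; minimum DO ≈ 7.77 mg/L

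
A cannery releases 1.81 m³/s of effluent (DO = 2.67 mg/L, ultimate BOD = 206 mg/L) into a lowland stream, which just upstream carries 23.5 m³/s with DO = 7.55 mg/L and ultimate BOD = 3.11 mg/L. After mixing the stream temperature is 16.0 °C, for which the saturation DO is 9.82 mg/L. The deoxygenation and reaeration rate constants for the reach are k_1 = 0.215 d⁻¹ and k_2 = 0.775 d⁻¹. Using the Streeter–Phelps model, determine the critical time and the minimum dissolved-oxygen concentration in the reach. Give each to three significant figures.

t_c ≈ 1.42 d; minimum DO ≈ 6.21 mg/L

Mixed DO = (23.5×7.55 + 1.81×2.67)/(23.5+1.81) = 182.3/25.31 = 7.201 mg/L.
Mixed L₀ = (23.5×3.11 + 1.81×206)/(25.31) = 445.9/25.31 = 17.62 mg/L.
Initial deficit D₀ = C_s − DO₀ = 9.82 − 7.201 = 2.619 mg/L.
t_c = (1/0.5600) ln[(0.775/0.215)(1 − 2.619×0.5600/(0.215×17.62))] = 1.786 × ln(2.209) = 1.415 d.
D_c = (0.215/0.775) × 17.62 × e^(−0.215×1.415) = 0.2774 × 17.62 × 0.7376 = 3.606 mg/L.
Minimum DO = 9.82 − 3.606 = 6.214 mg/L.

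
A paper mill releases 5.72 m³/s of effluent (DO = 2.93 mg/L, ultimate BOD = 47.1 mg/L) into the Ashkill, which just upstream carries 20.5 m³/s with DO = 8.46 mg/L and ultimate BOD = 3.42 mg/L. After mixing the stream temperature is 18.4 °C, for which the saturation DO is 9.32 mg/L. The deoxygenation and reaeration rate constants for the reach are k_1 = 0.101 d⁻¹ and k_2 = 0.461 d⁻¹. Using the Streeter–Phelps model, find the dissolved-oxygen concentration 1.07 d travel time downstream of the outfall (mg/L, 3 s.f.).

DO ≈ 7.02 mg/L

Mixed DO = (20.5×8.46 + 5.72×2.93)/(20.5+5.72) = 190.2/26.22 = 7.254 mg/L.
Mixed L₀ = (20.5×3.42 + 5.72×47.1)/(26.22) = 339.5/26.22 = 12.95 mg/L.
Initial deficit D₀ = C_s − DO₀ = 9.32 − 7.254 = 2.066 mg/L.
D(1.07) = [0.101×12.95/(0.461−0.101)](e^(−0.101×1.07) − e^(−0.461×1.07)) + 2.066 e^(−0.461×1.07)
= 3.633 × (0.8976 − 0.6106) + 2.066 × 0.6106 = 2.304 mg/L.
DO = 9.32 − 2.304 = 7.016 mg/L.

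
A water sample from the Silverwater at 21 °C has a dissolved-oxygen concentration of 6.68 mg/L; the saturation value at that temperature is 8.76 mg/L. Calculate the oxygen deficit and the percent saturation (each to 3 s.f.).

D = C_s − C = 8.76 − 6.68 = 2.08 mg/L.
% saturation = 6.68/8.76 × 100 = 76.3 %.

D ≈ 2.08 mg/L; 76.3 % saturation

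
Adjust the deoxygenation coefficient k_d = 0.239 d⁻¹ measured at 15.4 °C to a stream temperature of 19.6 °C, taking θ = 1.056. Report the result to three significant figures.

k_d ≈ 0.300 d⁻¹

k_d(T₂) = k_d(T₁) · θ^(T₂−T₁) = 0.239 × 1.056^(19.6−15.4)
= 0.239 × 1.056^4.20 = 0.239 × 1.257 = 0.3005 d⁻¹.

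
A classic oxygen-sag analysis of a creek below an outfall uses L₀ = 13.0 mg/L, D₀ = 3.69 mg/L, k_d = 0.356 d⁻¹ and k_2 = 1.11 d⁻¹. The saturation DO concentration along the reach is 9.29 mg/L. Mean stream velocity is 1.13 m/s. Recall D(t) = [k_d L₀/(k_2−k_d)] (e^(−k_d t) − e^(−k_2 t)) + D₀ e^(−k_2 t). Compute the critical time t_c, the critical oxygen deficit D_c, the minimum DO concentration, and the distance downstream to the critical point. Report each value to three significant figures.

t_c ≈ 0.289 d; D_c ≈ 3.76 mg/L; min DO ≈ 5.53 mg/L; x_c ≈ 28.2 km

t_c = [1/(k_2−k_d)] ln[(k_2/k_d)(1 − D₀(k_2−k_d)/(k_d L₀))]
= [1/(1.11−0.356)] ln[(1.11/0.356)(1 − 3.69×0.7540/(0.356×13.0))]
= (1/0.7540) ln[3.118 × 0.3988] = 1.326 × ln(1.244) = 1.326 × 0.2179 = 0.2890 d.
L(t_c) = L₀ e^(−k_d t_c) = 13.0 × 0.9022 = 11.73 mg/L, and at the critical point k_2 D_c = k_d L, so D_c = (0.356/1.11) × 11.73 = 3.762 mg/L.
Minimum DO = C_s − D_c = 9.29 − 3.762 = 5.528 mg/L.
x_c = v t_c = 1.13 m/s × 0.2890 d × 86400 s/d = 28220 m ≈ 28.2 km.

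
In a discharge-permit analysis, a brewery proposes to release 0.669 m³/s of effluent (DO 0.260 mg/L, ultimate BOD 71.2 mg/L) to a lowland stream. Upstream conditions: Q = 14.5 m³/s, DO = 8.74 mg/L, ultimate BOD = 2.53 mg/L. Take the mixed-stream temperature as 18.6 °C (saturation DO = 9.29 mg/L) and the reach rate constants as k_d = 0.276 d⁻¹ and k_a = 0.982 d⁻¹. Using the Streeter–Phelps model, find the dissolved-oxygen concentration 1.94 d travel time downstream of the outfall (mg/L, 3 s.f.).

Mixed DO = (14.5×8.74 + 0.669×0.260)/(14.5+0.669) = 126.9/15.17 = 8.366 mg/L.
Mixed L₀ = (14.5×2.53 + 0.669×71.2)/(15.17) = 84.32/15.17 = 5.559 mg/L.
Initial deficit D₀ = C_s − DO₀ = 9.29 − 8.366 = 0.9240 mg/L.
D(1.94) = [0.276×5.559/(0.982−0.276)](e^(−0.276×1.94) − e^(−0.982×1.94)) + 0.9240 e^(−0.982×1.94)
= 2.173 × (0.5854 − 0.1488) + 0.9240 × 0.1488 = 1.086 mg/L.
DO = 9.29 − 1.086 = 8.204 mg/L.

DO ≈ 8.20 mg/L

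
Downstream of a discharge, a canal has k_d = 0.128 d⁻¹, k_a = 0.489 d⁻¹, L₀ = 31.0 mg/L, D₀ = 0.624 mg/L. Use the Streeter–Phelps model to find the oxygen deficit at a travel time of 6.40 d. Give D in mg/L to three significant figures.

k_d L₀/(k_a−k_d) = 0.128×31.0/(0.489−0.128) = 3.968/0.3610 = 10.99 mg/L.
e^(−k_d t) = e^(−0.128×6.400) = 0.4408; e^(−k_a t) = e^(−0.489×6.400) = 0.04374.
D = 10.99 × (0.4408 − 0.04374) + 0.624 × 0.04374 = 4.364 + 0.02729 = 4.392 mg/L.

D ≈ 4.39 mg/L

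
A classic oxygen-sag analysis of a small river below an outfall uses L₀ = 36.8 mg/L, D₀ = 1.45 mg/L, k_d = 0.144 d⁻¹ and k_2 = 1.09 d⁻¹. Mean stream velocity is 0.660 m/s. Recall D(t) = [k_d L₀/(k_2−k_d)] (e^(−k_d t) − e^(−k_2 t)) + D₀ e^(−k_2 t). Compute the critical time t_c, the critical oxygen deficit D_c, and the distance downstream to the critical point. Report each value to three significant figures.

t_c ≈ 1.82 d; D_c ≈ 3.74 mg/L; x_c ≈ 104 km

t_c = [1/(k_2−k_d)] ln[(k_2/k_d)(1 − D₀(k_2−k_d)/(k_d L₀))]
= [1/(1.09−0.144)] ln[(1.09/0.144)(1 − 1.45×0.9460/(0.144×36.8))]
= (1/0.9460) ln[7.569 × 0.7411] = 1.057 × ln(5.610) = 1.057 × 1.725 = 1.823 d.
D_c = (k_d/k_2) L₀ e^(−k_d t_c) = (0.144/1.09) × 36.8 × e^(−0.144×1.823) = 0.1321 × 36.8 × 0.7691 = 3.739 mg/L.
x_c = v t_c = 0.660 m/s × 1.823 d × 86400 s/d = 104000 m ≈ 104 km.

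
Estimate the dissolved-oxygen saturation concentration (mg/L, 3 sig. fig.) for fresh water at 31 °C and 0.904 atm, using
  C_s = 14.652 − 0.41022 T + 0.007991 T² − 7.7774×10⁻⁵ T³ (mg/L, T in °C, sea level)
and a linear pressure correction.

At sea level: C_s = 14.652 − 0.41022×31 + 0.007991×31² − 7.7774×10⁻⁵×31³ = 7.298 mg/L.
Pressure correction: C_s' = 7.298 × 0.904 = 6.597 mg/L.

C_s ≈ 6.60 mg/L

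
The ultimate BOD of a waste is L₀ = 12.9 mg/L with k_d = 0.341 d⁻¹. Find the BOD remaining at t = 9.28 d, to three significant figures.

L_t = L₀ e^(−k_d t) = 12.9 × e^(−0.341×9.28) = 12.9 × 0.04224 = 0.5448 mg/L.

L ≈ 0.545 mg/L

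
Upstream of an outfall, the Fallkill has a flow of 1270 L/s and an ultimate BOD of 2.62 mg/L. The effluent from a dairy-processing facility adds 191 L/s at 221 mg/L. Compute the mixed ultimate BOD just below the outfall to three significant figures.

31.2 mg/L

Flow-weighted mixing: C = (Q_r C_r + Q_w C_w)/(Q_r + Q_w)
= (1270×2.62 + 191×221)/(1270 + 191) = 45540/1461 = 31.17 mg/L.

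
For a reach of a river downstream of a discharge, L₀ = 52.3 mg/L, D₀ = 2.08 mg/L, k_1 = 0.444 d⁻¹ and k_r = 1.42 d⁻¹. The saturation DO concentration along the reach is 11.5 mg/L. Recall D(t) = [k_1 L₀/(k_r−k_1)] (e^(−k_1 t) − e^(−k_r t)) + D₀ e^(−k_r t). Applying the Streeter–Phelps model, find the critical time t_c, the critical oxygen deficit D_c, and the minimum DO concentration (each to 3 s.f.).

t_c ≈ 1.10 d; D_c ≈ 10.0 mg/L; min DO ≈ 1.45 mg/L

At the critical point dD/dt = 0, so k_1 L₀ e^(−k_1 t) = k_r D. Substituting D(t) from the Streeter–Phelps equation and solving for t gives
t_c = ln[(k_r/k_1)(1 − D₀(k_r−k_1)/(k_1 L₀))] / (k_r−k_1).
Here k_r−k_1 = 0.9760 d⁻¹ and 1 − D₀(k_r−k_1)/(k_1 L₀) = 1 − 2.08×0.9760/(0.444×52.3) = 0.9126, so
t_c = ln(3.198 × 0.9126) / 0.9760 = 1.071 / 0.9760 = 1.097 d.
L(t_c) = L₀ e^(−k_1 t_c) = 52.3 × 0.6143 = 32.13 mg/L, and at the critical point k_r D_c = k_1 L, so D_c = (0.444/1.42) × 32.13 = 10.05 mg/L.
Minimum DO = C_s − D_c = 11.5 − 10.05 = 1.454 mg/L.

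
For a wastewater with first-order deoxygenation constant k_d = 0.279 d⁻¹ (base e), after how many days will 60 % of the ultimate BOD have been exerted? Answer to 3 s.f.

y/L₀ = 1 − e^(−k_d t) = 0.60 ⇒ e^(−k_d t) = 0.400
t = −ln(0.400) / 0.279 = 0.9163 / 0.279 = 3.284 d.

t ≈ 3.28 d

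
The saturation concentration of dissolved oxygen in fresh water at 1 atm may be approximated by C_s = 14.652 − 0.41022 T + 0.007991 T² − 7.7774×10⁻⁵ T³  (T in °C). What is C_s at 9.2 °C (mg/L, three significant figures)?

C_s = 14.652 − 0.41022×9.2 + 0.007991×9.2² − 7.7774×10⁻⁵×9.2³ = 11.49 mg/L.

C_s ≈ 11.5 mg/L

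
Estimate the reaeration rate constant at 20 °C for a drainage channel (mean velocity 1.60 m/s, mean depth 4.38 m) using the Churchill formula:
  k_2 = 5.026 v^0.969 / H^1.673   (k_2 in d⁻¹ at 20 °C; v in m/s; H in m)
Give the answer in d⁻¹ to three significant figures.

k_2 ≈ 0.670 d⁻¹

k_2 = 5.026 × 1.60^0.969 / 4.38^1.673 = 5.026 × 1.577 / 11.84 = 0.6696 d⁻¹.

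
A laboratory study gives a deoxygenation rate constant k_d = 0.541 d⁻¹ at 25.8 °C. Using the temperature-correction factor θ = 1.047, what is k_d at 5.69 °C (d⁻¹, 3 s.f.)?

k_d(T₂) = k_d(T₁) · θ^(T₂−T₁) = 0.541 × 1.047^(5.69−25.8)
= 0.541 × 1.047^-20.1 = 0.541 × 0.3971 = 0.2148 d⁻¹.

k_d ≈ 0.215 d⁻¹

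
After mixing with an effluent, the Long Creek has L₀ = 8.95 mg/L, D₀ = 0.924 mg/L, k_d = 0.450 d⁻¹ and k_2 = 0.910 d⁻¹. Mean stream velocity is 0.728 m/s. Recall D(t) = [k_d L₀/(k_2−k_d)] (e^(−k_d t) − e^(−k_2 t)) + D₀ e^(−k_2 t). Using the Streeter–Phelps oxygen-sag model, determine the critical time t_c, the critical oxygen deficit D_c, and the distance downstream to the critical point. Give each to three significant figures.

t_c ≈ 1.29 d; D_c ≈ 2.48 mg/L; x_c ≈ 81.0 km

With k_2/k_d = 2.022 and 1 − D₀(k_2−k_d)/(k_d L₀) = 0.8945,
t_c = ln(2.022 × 0.8945) / (0.910 − 0.450) = ln(1.809) / 0.4600 = 0.5927/0.4600 = 1.288 d.
D_c = (k_d/k_2) L₀ e^(−k_d t_c) = (0.450/0.910) × 8.95 × e^(−0.450×1.288) = 0.4945 × 8.95 × 0.5600 = 2.479 mg/L.
x_c = v t_c = 0.728 m/s × 1.288 d × 86400 s/d = 81040 m ≈ 81.0 km.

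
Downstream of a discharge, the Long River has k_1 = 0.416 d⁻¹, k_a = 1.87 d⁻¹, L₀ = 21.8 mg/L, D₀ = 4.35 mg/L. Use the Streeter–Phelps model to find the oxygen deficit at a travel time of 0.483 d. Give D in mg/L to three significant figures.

D ≈ 4.34 mg/L

k_1 L₀/(k_a−k_1) = 0.416×21.8/(1.87−0.416) = 9.069/1.454 = 6.237 mg/L.
e^(−k_1 t) = e^(−0.416×0.4830) = 0.8180; e^(−k_a t) = e^(−1.87×0.4830) = 0.4053.
D = 6.237 × (0.8180 − 0.4053) + 4.35 × 0.4053 = 2.574 + 1.763 = 4.337 mg/L.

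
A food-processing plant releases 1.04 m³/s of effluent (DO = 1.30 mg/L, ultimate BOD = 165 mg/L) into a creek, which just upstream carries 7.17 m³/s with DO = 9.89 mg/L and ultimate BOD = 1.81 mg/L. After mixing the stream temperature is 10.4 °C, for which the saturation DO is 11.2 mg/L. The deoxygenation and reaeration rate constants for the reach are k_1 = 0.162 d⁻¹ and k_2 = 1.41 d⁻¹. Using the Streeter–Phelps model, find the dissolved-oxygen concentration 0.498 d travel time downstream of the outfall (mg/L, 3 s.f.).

DO ≈ 8.77 mg/L

Mixed DO = (7.17×9.89 + 1.04×1.30)/(7.17+1.04) = 72.26/8.210 = 8.802 mg/L.
Mixed L₀ = (7.17×1.81 + 1.04×165)/(8.210) = 184.6/8.210 = 22.48 mg/L.
Initial deficit D₀ = C_s − DO₀ = 11.2 − 8.802 = 2.398 mg/L.
D(0.498) = [0.162×22.48/(1.41−0.162)](e^(−0.162×0.498) − e^(−1.41×0.498)) + 2.398 e^(−1.41×0.498)
= 2.918 × (0.9225 − 0.4955) + 2.398 × 0.4955 = 2.434 mg/L.
DO = 11.2 − 2.434 = 8.766 mg/L.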